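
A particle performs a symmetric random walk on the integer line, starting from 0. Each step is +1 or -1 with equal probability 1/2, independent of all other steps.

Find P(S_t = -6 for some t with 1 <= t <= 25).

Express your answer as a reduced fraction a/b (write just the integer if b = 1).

Count via complement. Let g(t,s) = #length-t paths at position s with S_1..S_t all ≠ -6.
g(t,s) = g(t-1,s-1) + g(t-1,s+1) for s ≠ -6; g(t,-6) = 0.
t=0: g(0,0)=1
t=1: g(1,-1)=1 g(1,1)=1
t=2: g(2,-2)=1 g(2,0)=2 g(2,2)=1
t=3: g(3,-3)=1 g(3,-1)=3 g(3,1)=3 g(3,3)=1
t=4: g(4,-4)=1 g(4,-2)=4 g(4,0)=6 g(4,2)=4 g(4,4)=1
t=5: g(5,-5)=1 g(5,-3)=5 g(5,-1)=10 g(5,1)=10 g(5,3)=5 g(5,5)=1
t=6: g(6,-4)=6 g(6,-2)=15 g(6,0)=20 g(6,2)=15 g(6,4)=6 g(6,6)=1
t=7: g(7,-5)=6 g(7,-3)=21 g(7,-1)=35 g(7,1)=35 g(7,3)=21 g(7,5)=7 g(7,7)=1
t=8: g(8,-4)=27 g(8,-2)=56 g(8,0)=70 g(8,2)=56 g(8,4)=28 g(8,6)=8 g(8,8)=1
t=9: g(9,-5)=27 g(9,-3)=83 g(9,-1)=126 g(9,1)=126 g(9,3)=84 g(9,5)=36 g(9,7)=9 g(9,9)=1
t=10: g(10,-4)=110 g(10,-2)=209 g(10,0)=252 g(10,2)=210 g(10,4)=120 g(10,6)=45 g(10,8)=10 g(10,10)=1
t=11: g(11,-5)=110 g(11,-3)=319 g(11,-1)=461 g(11,1)=462 g(11,3)=330 g(11,5)=165 g(11,7)=55 g(11,9)=11 g(11,11)=1
t=12: g(12,-4)=429 g(12,-2)=780 g(12,0)=923 g(12,2)=792 g(12,4)=495 g(12,6)=220 g(12,8)=66 g(12,10)=12 g(12,12)=1
t=13: g(13,-5)=429 g(13,-3)=1209 g(13,-1)=1703 g(13,1)=1715 g(13,3)=1287 g(13,5)=715 g(13,7)=286 g(13,9)=78 g(13,11)=13 g(13,13)=1
t=14: g(14,-4)=1638 g(14,-2)=2912 g(14,0)=3418 g(14,2)=3002 g(14,4)=2002 g(14,6)=1001 g(14,8)=364 g(14,10)=91 g(14,12)=14 g(14,14)=1
t=15: g(15,-5)=1638 g(15,-3)=4550 g(15,-1)=6330 g(15,1)=6420 g(15,3)=5004 g(15,5)=3003 g(15,7)=1365 g(15,9)=455 g(15,11)=105 g(15,13)=15 g(15,15)=1
t=16: g(16,-4)=6188 g(16,-2)=10880 g(16,0)=12750 g(16,2)=11424 g(16,4)=8007 g(16,6)=4368 g(16,8)=1820 g(16,10)=560 g(16,12)=120 g(16,14)=16 g(16,16)=1
t=17: g(17,-5)=6188 g(17,-3)=17068 g(17,-1)=23630 g(17,1)=24174 g(17,3)=19431 g(17,5)=12375 g(17,7)=6188 g(17,9)=2380 g(17,11)=680 g(17,13)=136 g(17,15)=17 g(17,17)=1
t=18: g(18,-4)=23256 g(18,-2)=40698 g(18,0)=47804 g(18,2)=43605 g(18,4)=31806 g(18,6)=18563 g(18,8)=8568 g(18,10)=3060 g(18,12)=816 g(18,14)=153 g(18,16)=18 g(18,18)=1
t=19: g(19,-5)=23256 g(19,-3)=63954 g(19,-1)=88502 g(19,1)=91409 g(19,3)=75411 g(19,5)=50369 g(19,7)=27131 g(19,9)=11628 g(19,11)=3876 g(19,13)=969 g(19,15)=171 g(19,17)=19 g(19,19)=1
t=20: g(20,-4)=87210 g(20,-2)=152456 g(20,0)=179911 g(20,2)=166820 g(20,4)=125780 g(20,6)=77500 g(20,8)=38759 g(20,10)=15504 g(20,12)=4845 g(20,14)=1140 g(20,16)=190 g(20,18)=20 g(20,20)=1
t=21: g(21,-5)=87210 g(21,-3)=239666 g(21,-1)=332367 g(21,1)=346731 g(21,3)=292600 g(21,5)=203280 g(21,7)=116259 g(21,9)=54263 g(21,11)=20349 g(21,13)=5985 g(21,15)=1330 g(21,17)=210 g(21,19)=21 g(21,21)=1
t=22: g(22,-4)=326876 g(22,-2)=572033 g(22,0)=679098 g(22,2)=639331 g(22,4)=495880 g(22,6)=319539 g(22,8)=170522 g(22,10)=74612 g(22,12)=26334 g(22,14)=7315 g(22,16)=1540 g(22,18)=231 g(22,20)=22 g(22,22)=1
t=23: g(23,-5)=326876 g(23,-3)=898909 g(23,-1)=1251131 g(23,1)=1318429 g(23,3)=1135211 g(23,5)=815419 g(23,7)=490061 g(23,9)=245134 g(23,11)=100946 g(23,13)=33649 g(23,15)=8855 g(23,17)=1771 g(23,19)=253 g(23,21)=23 g(23,23)=1
t=24: g(24,-4)=1225785 g(24,-2)=2150040 g(24,0)=2569560 g(24,2)=2453640 g(24,4)=1950630 g(24,6)=1305480 g(24,8)=735195 g(24,10)=346080 g(24,12)=134595 g(24,14)=42504 g(24,16)=10626 g(24,18)=2024 g(24,20)=276 g(24,22)=24 g(24,24)=1
t=25: g(25,-5)=1225785 g(25,-3)=3375825 g(25,-1)=4719600 g(25,1)=5023200 g(25,3)=4404270 g(25,5)=3256110 g(25,7)=2040675 g(25,9)=1081275 g(25,11)=480675 g(25,13)=177099 g(25,15)=53130 g(25,17)=12650 g(25,19)=2300 g(25,21)=300 g(25,23)=25 g(25,25)=1
Paths never hitting -6: Σ_s g(25,s) = 25852920
Paths hitting -6: 2^25 - 25852920 = 7701512
P = 7701512/33554432 = 962689/4194304

Answer: 962689/4194304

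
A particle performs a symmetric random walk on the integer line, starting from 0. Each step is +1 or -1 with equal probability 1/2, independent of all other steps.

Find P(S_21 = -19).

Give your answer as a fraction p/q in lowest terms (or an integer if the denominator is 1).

To reach position -19 after 21 steps: need 1 step of +1 and 20 of -1.
Favorable paths: C(21,1) = 21
Total paths: 2^21 = 2097152
P = 21/2097152 = 21/2097152

Answer: 21/2097152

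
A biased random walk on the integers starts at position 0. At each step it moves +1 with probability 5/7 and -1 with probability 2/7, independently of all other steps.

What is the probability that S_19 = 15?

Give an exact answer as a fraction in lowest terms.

To reach position 15 after 19 steps: need 17 steps of +1 and 2 steps of -1.
Number of such sequences: C(19,17) = 171
Each has probability (5/7)^17 · (2/7)^2 = 3051757812500/11398895185373143
P = 171 · 3051757812500/11398895185373143 = 521850585937500/11398895185373143

Answer: 521850585937500/11398895185373143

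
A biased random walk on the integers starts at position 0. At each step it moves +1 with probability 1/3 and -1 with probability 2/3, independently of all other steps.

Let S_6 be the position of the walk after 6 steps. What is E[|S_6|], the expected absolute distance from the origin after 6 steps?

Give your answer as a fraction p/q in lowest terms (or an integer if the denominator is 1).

Answer: 602/243

Derivation:
S_6 takes values m ≡ 0 (mod 2) with |m| ≤ 6; P(S_6=m) = C(6,(6+m)/2) · (1/3)^((6+m)/2) · (2/3)^((6-m)/2).
Distribution: P(S=-6)=64/729, P(S=-4)=64/243, P(S=-2)=80/243, P(S=0)=160/729, P(S=2)=20/243, P(S=4)=4/243, P(S=6)=1/729
E[|S_6|] = Σ_m |m|·P(S_6=m) = 602/243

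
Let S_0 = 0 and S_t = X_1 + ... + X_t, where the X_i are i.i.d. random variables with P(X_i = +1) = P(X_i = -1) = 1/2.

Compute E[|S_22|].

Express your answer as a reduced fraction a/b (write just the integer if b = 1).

S_22 takes values m ≡ 0 (mod 2) with |m| ≤ 22; P(S_22=m) = C(22,(22+m)/2)/2^22.
Total paths: 2^22 = 4194304
Distribution: P(S=-22)=1/4194304, P(S=-20)=22/4194304, P(S=-18)=231/4194304, P(S=-16)=1540/4194304, P(S=-14)=7315/4194304, P(S=-12)=26334/4194304, P(S=-10)=74613/4194304, P(S=-8)=170544/4194304, P(S=-6)=319770/4194304, P(S=-4)=497420/4194304, P(S=-2)=646646/4194304, P(S=0)=705432/4194304, P(S=2)=646646/4194304, P(S=4)=497420/4194304, P(S=6)=319770/4194304, P(S=8)=170544/4194304, P(S=10)=74613/4194304, P(S=12)=26334/4194304, P(S=14)=7315/4194304, P(S=16)=1540/4194304, P(S=18)=231/4194304, P(S=20)=22/4194304, P(S=22)=1/4194304
E[|S_22|] = Σ_m |m|·P(S_22=m) = 15519504/4194304 = 969969/262144

Answer: 969969/262144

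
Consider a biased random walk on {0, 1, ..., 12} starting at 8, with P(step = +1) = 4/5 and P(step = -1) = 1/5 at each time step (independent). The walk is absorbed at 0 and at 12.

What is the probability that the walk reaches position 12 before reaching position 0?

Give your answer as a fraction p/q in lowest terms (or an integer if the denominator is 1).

Biased walk: p = 4/5, q = 1/5, r = q/p = 1/4
Gambler's ruin: P(hit 12 before 0 | start at 8) = (1 - r^a)/(1 - r^N)
r^8 = 1/65536; r^12 = 1/16777216
P = (1 - 1/65536) / (1 - 1/16777216) = 65535/65536 / 16777215/16777216 = 65792/65793

Answer: 65792/65793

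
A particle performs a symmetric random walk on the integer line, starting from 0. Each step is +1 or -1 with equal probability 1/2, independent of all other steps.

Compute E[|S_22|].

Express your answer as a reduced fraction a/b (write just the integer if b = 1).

Answer: 969969/262144

Derivation:
S_22 takes values m ≡ 0 (mod 2) with |m| ≤ 22; P(S_22=m) = C(22,(22+m)/2)/2^22.
Total paths: 2^22 = 4194304
Distribution: P(S=-22)=1/4194304, P(S=-20)=22/4194304, P(S=-18)=231/4194304, P(S=-16)=1540/4194304, P(S=-14)=7315/4194304, P(S=-12)=26334/4194304, P(S=-10)=74613/4194304, P(S=-8)=170544/4194304, P(S=-6)=319770/4194304, P(S=-4)=497420/4194304, P(S=-2)=646646/4194304, P(S=0)=705432/4194304, P(S=2)=646646/4194304, P(S=4)=497420/4194304, P(S=6)=319770/4194304, P(S=8)=170544/4194304, P(S=10)=74613/4194304, P(S=12)=26334/4194304, P(S=14)=7315/4194304, P(S=16)=1540/4194304, P(S=18)=231/4194304, P(S=20)=22/4194304, P(S=22)=1/4194304
E[|S_22|] = Σ_m |m|·P(S_22=m) = 15519504/4194304 = 969969/262144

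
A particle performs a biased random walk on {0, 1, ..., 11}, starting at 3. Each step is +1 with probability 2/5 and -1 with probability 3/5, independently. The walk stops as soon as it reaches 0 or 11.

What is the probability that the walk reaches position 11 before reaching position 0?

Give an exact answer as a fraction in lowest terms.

Biased walk: p = 2/5, q = 3/5, r = q/p = 3/2
Gambler's ruin: P(hit 11 before 0 | start at 3) = (1 - r^a)/(1 - r^N)
r^3 = 27/8; r^11 = 177147/2048
P = (1 - 27/8) / (1 - 177147/2048) = -19/8 / -175099/2048 = 4864/175099

Answer: 4864/175099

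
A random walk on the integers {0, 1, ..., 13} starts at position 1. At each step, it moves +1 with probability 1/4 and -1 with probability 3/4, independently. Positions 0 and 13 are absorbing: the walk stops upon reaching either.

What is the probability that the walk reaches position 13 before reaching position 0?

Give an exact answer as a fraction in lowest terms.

Answer: 1/797161

Derivation:
Biased walk: p = 1/4, q = 3/4, r = q/p = 3
Gambler's ruin: P(hit 13 before 0 | start at 1) = (1 - r^a)/(1 - r^N)
r^1 = 3; r^13 = 1594323
P = (1 - 3) / (1 - 1594323) = -2 / -1594322 = 1/797161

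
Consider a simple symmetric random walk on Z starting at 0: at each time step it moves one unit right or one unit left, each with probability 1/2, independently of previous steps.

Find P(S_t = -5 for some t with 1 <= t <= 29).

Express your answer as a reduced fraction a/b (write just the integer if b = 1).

Count via complement. Let g(t,s) = #length-t paths at position s with S_1..S_t all ≠ -5.
g(t,s) = g(t-1,s-1) + g(t-1,s+1) for s ≠ -5; g(t,-5) = 0.
t=0: g(0,0)=1
t=1: g(1,-1)=1 g(1,1)=1
t=2: g(2,-2)=1 g(2,0)=2 g(2,2)=1
t=3: g(3,-3)=1 g(3,-1)=3 g(3,1)=3 g(3,3)=1
t=4: g(4,-4)=1 g(4,-2)=4 g(4,0)=6 g(4,2)=4 g(4,4)=1
t=5: g(5,-3)=5 g(5,-1)=10 g(5,1)=10 g(5,3)=5 g(5,5)=1
t=6: g(6,-4)=5 g(6,-2)=15 g(6,0)=20 g(6,2)=15 g(6,4)=6 g(6,6)=1
t=7: g(7,-3)=20 g(7,-1)=35 g(7,1)=35 g(7,3)=21 g(7,5)=7 g(7,7)=1
t=8: g(8,-4)=20 g(8,-2)=55 g(8,0)=70 g(8,2)=56 g(8,4)=28 g(8,6)=8 g(8,8)=1
t=9: g(9,-3)=75 g(9,-1)=125 g(9,1)=126 g(9,3)=84 g(9,5)=36 g(9,7)=9 g(9,9)=1
t=10: g(10,-4)=75 g(10,-2)=200 g(10,0)=251 g(10,2)=210 g(10,4)=120 g(10,6)=45 g(10,8)=10 g(10,10)=1
t=11: g(11,-3)=275 g(11,-1)=451 g(11,1)=461 g(11,3)=330 g(11,5)=165 g(11,7)=55 g(11,9)=11 g(11,11)=1
t=12: g(12,-4)=275 g(12,-2)=726 g(12,0)=912 g(12,2)=791 g(12,4)=495 g(12,6)=220 g(12,8)=66 g(12,10)=12 g(12,12)=1
t=13: g(13,-3)=1001 g(13,-1)=1638 g(13,1)=1703 g(13,3)=1286 g(13,5)=715 g(13,7)=286 g(13,9)=78 g(13,11)=13 g(13,13)=1
t=14: g(14,-4)=1001 g(14,-2)=2639 g(14,0)=3341 g(14,2)=2989 g(14,4)=2001 g(14,6)=1001 g(14,8)=364 g(14,10)=91 g(14,12)=14 g(14,14)=1
t=15: g(15,-3)=3640 g(15,-1)=5980 g(15,1)=6330 g(15,3)=4990 g(15,5)=3002 g(15,7)=1365 g(15,9)=455 g(15,11)=105 g(15,13)=15 g(15,15)=1
t=16: g(16,-4)=3640 g(16,-2)=9620 g(16,0)=12310 g(16,2)=11320 g(16,4)=7992 g(16,6)=4367 g(16,8)=1820 g(16,10)=560 g(16,12)=120 g(16,14)=16 g(16,16)=1
t=17: g(17,-3)=13260 g(17,-1)=21930 g(17,1)=23630 g(17,3)=19312 g(17,5)=12359 g(17,7)=6187 g(17,9)=2380 g(17,11)=680 g(17,13)=136 g(17,15)=17 g(17,17)=1
t=18: g(18,-4)=13260 g(18,-2)=35190 g(18,0)=45560 g(18,2)=42942 g(18,4)=31671 g(18,6)=18546 g(18,8)=8567 g(18,10)=3060 g(18,12)=816 g(18,14)=153 g(18,16)=18 g(18,18)=1
t=19: g(19,-3)=48450 g(19,-1)=80750 g(19,1)=88502 g(19,3)=74613 g(19,5)=50217 g(19,7)=27113 g(19,9)=11627 g(19,11)=3876 g(19,13)=969 g(19,15)=171 g(19,17)=19 g(19,19)=1
t=20: g(20,-4)=48450 g(20,-2)=129200 g(20,0)=169252 g(20,2)=163115 g(20,4)=124830 g(20,6)=77330 g(20,8)=38740 g(20,10)=15503 g(20,12)=4845 g(20,14)=1140 g(20,16)=190 g(20,18)=20 g(20,20)=1
t=21: g(21,-3)=177650 g(21,-1)=298452 g(21,1)=332367 g(21,3)=287945 g(21,5)=202160 g(21,7)=116070 g(21,9)=54243 g(21,11)=20348 g(21,13)=5985 g(21,15)=1330 g(21,17)=210 g(21,19)=21 g(21,21)=1
t=22: g(22,-4)=177650 g(22,-2)=476102 g(22,0)=630819 g(22,2)=620312 g(22,4)=490105 g(22,6)=318230 g(22,8)=170313 g(22,10)=74591 g(22,12)=26333 g(22,14)=7315 g(22,16)=1540 g(22,18)=231 g(22,20)=22 g(22,22)=1
t=23: g(23,-3)=653752 g(23,-1)=1106921 g(23,1)=1251131 g(23,3)=1110417 g(23,5)=808335 g(23,7)=488543 g(23,9)=244904 g(23,11)=100924 g(23,13)=33648 g(23,15)=8855 g(23,17)=1771 g(23,19)=253 g(23,21)=23 g(23,23)=1
t=24: g(24,-4)=653752 g(24,-2)=1760673 g(24,0)=2358052 g(24,2)=2361548 g(24,4)=1918752 g(24,6)=1296878 g(24,8)=733447 g(24,10)=345828 g(24,12)=134572 g(24,14)=42503 g(24,16)=10626 g(24,18)=2024 g(24,20)=276 g(24,22)=24 g(24,24)=1
t=25: g(25,-3)=2414425 g(25,-1)=4118725 g(25,1)=4719600 g(25,3)=4280300 g(25,5)=3215630 g(25,7)=2030325 g(25,9)=1079275 g(25,11)=480400 g(25,13)=177075 g(25,15)=53129 g(25,17)=12650 g(25,19)=2300 g(25,21)=300 g(25,23)=25 g(25,25)=1
t=26: g(26,-4)=2414425 g(26,-2)=6533150 g(26,0)=8838325 g(26,2)=8999900 g(26,4)=7495930 g(26,6)=5245955 g(26,8)=3109600 g(26,10)=1559675 g(26,12)=657475 g(26,14)=230204 g(26,16)=65779 g(26,18)=14950 g(26,20)=2600 g(26,22)=325 g(26,24)=26 g(26,26)=1
t=27: g(27,-3)=8947575 g(27,-1)=15371475 g(27,1)=17838225 g(27,3)=16495830 g(27,5)=12741885 g(27,7)=8355555 g(27,9)=4669275 g(27,11)=2217150 g(27,13)=887679 g(27,15)=295983 g(27,17)=80729 g(27,19)=17550 g(27,21)=2925 g(27,23)=351 g(27,25)=27 g(27,27)=1
t=28: g(28,-4)=8947575 g(28,-2)=24319050 g(28,0)=33209700 g(28,2)=34334055 g(28,4)=29237715 g(28,6)=21097440 g(28,8)=13024830 g(28,10)=6886425 g(28,12)=3104829 g(28,14)=1183662 g(28,16)=376712 g(28,18)=98279 g(28,20)=20475 g(28,22)=3276 g(28,24)=378 g(28,26)=28 g(28,28)=1
t=29: g(29,-3)=33266625 g(29,-1)=57528750 g(29,1)=67543755 g(29,3)=63571770 g(29,5)=50335155 g(29,7)=34122270 g(29,9)=19911255 g(29,11)=9991254 g(29,13)=4288491 g(29,15)=1560374 g(29,17)=474991 g(29,19)=118754 g(29,21)=23751 g(29,23)=3654 g(29,25)=406 g(29,27)=29 g(29,29)=1
Paths never hitting -5: Σ_s g(29,s) = 342741285
Paths hitting -5: 2^29 - 342741285 = 194129627
P = 194129627/536870912 = 194129627/536870912

Answer: 194129627/536870912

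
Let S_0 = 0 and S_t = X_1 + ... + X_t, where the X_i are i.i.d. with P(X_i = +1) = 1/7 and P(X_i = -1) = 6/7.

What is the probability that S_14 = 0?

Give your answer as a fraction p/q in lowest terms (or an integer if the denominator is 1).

To be at 0 after 14 steps: need exactly 7 steps of +1 and 7 of -1.
Number of such sequences: C(14,7) = 3432
Each has probability (1/7)^7 · (6/7)^7 = 279936/678223072849
P = 3432 · 279936/678223072849 = 960740352/678223072849

Answer: 960740352/678223072849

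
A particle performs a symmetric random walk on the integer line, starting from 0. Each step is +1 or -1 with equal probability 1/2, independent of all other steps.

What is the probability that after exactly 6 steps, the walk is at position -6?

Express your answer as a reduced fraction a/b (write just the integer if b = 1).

Answer: 1/64

Derivation:
To reach position -6 after 6 steps: need 0 steps of +1 and 6 of -1.
Favorable paths: C(6,0) = 1
Total paths: 2^6 = 64
P = 1/64 = 1/64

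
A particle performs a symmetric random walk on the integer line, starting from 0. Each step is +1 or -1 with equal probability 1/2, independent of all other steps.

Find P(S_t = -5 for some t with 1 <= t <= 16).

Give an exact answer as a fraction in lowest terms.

Count via complement. Let g(t,s) = #length-t paths at position s with S_1..S_t all ≠ -5.
g(t,s) = g(t-1,s-1) + g(t-1,s+1) for s ≠ -5; g(t,-5) = 0.
t=0: g(0,0)=1
t=1: g(1,-1)=1 g(1,1)=1
t=2: g(2,-2)=1 g(2,0)=2 g(2,2)=1
t=3: g(3,-3)=1 g(3,-1)=3 g(3,1)=3 g(3,3)=1
t=4: g(4,-4)=1 g(4,-2)=4 g(4,0)=6 g(4,2)=4 g(4,4)=1
t=5: g(5,-3)=5 g(5,-1)=10 g(5,1)=10 g(5,3)=5 g(5,5)=1
t=6: g(6,-4)=5 g(6,-2)=15 g(6,0)=20 g(6,2)=15 g(6,4)=6 g(6,6)=1
t=7: g(7,-3)=20 g(7,-1)=35 g(7,1)=35 g(7,3)=21 g(7,5)=7 g(7,7)=1
t=8: g(8,-4)=20 g(8,-2)=55 g(8,0)=70 g(8,2)=56 g(8,4)=28 g(8,6)=8 g(8,8)=1
t=9: g(9,-3)=75 g(9,-1)=125 g(9,1)=126 g(9,3)=84 g(9,5)=36 g(9,7)=9 g(9,9)=1
t=10: g(10,-4)=75 g(10,-2)=200 g(10,0)=251 g(10,2)=210 g(10,4)=120 g(10,6)=45 g(10,8)=10 g(10,10)=1
t=11: g(11,-3)=275 g(11,-1)=451 g(11,1)=461 g(11,3)=330 g(11,5)=165 g(11,7)=55 g(11,9)=11 g(11,11)=1
t=12: g(12,-4)=275 g(12,-2)=726 g(12,0)=912 g(12,2)=791 g(12,4)=495 g(12,6)=220 g(12,8)=66 g(12,10)=12 g(12,12)=1
t=13: g(13,-3)=1001 g(13,-1)=1638 g(13,1)=1703 g(13,3)=1286 g(13,5)=715 g(13,7)=286 g(13,9)=78 g(13,11)=13 g(13,13)=1
t=14: g(14,-4)=1001 g(14,-2)=2639 g(14,0)=3341 g(14,2)=2989 g(14,4)=2001 g(14,6)=1001 g(14,8)=364 g(14,10)=91 g(14,12)=14 g(14,14)=1
t=15: g(15,-3)=3640 g(15,-1)=5980 g(15,1)=6330 g(15,3)=4990 g(15,5)=3002 g(15,7)=1365 g(15,9)=455 g(15,11)=105 g(15,13)=15 g(15,15)=1
t=16: g(16,-4)=3640 g(16,-2)=9620 g(16,0)=12310 g(16,2)=11320 g(16,4)=7992 g(16,6)=4367 g(16,8)=1820 g(16,10)=560 g(16,12)=120 g(16,14)=16 g(16,16)=1
Paths never hitting -5: Σ_s g(16,s) = 51766
Paths hitting -5: 2^16 - 51766 = 13770
P = 13770/65536 = 6885/32768

Answer: 6885/32768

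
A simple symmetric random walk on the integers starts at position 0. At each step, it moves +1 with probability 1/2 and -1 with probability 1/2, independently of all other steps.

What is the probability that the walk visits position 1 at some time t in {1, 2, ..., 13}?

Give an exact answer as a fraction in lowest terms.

Answer: 1619/2048

Derivation:
Count via complement. Let g(t,s) = #length-t paths at position s with S_1..S_t all ≠ 1.
g(t,s) = g(t-1,s-1) + g(t-1,s+1) for s ≠ 1; g(t,1) = 0.
t=0: g(0,0)=1
t=1: g(1,-1)=1
t=2: g(2,-2)=1 g(2,0)=1
t=3: g(3,-3)=1 g(3,-1)=2
t=4: g(4,-4)=1 g(4,-2)=3 g(4,0)=2
t=5: g(5,-5)=1 g(5,-3)=4 g(5,-1)=5
t=6: g(6,-6)=1 g(6,-4)=5 g(6,-2)=9 g(6,0)=5
t=7: g(7,-7)=1 g(7,-5)=6 g(7,-3)=14 g(7,-1)=14
t=8: g(8,-8)=1 g(8,-6)=7 g(8,-4)=20 g(8,-2)=28 g(8,0)=14
t=9: g(9,-9)=1 g(9,-7)=8 g(9,-5)=27 g(9,-3)=48 g(9,-1)=42
t=10: g(10,-10)=1 g(10,-8)=9 g(10,-6)=35 g(10,-4)=75 g(10,-2)=90 g(10,0)=42
t=11: g(11,-11)=1 g(11,-9)=10 g(11,-7)=44 g(11,-5)=110 g(11,-3)=165 g(11,-1)=132
t=12: g(12,-12)=1 g(12,-10)=11 g(12,-8)=54 g(12,-6)=154 g(12,-4)=275 g(12,-2)=297 g(12,0)=132
t=13: g(13,-13)=1 g(13,-11)=12 g(13,-9)=65 g(13,-7)=208 g(13,-5)=429 g(13,-3)=572 g(13,-1)=429
Paths never hitting 1: Σ_s g(13,s) = 1716
Paths hitting 1: 2^13 - 1716 = 6476
P = 6476/8192 = 1619/2048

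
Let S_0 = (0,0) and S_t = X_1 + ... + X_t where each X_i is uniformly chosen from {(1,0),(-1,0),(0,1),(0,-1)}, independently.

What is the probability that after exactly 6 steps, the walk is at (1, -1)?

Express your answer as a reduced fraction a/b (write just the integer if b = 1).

Answer: 75/1024

Derivation:
Let h be the number of horizontal steps (so 6-h are vertical). To end at (1,-1) need (h+1)/2 right-steps and ((6-h)-1)/2 up-steps.
Sum over h with 1 ≤ h ≤ 5, h ≡ 1 (mod 2), 6-h ≡ 1 (mod 2):
h=1: C(6,1)·C(1,1)·C(5,2) = 6·1·10 = 60
h=3: C(6,3)·C(3,2)·C(3,1) = 20·3·3 = 180
h=5: C(6,5)·C(5,3)·C(1,0) = 6·10·1 = 60
Total favorable: 300
Total paths: 4^6 = 4096
P = 300/4096 = 75/1024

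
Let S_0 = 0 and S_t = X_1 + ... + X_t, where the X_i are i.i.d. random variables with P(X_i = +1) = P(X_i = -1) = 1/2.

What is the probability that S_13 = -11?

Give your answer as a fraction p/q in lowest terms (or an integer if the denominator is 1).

Answer: 13/8192

Derivation:
To reach position -11 after 13 steps: need 1 step of +1 and 12 of -1.
Favorable paths: C(13,1) = 13
Total paths: 2^13 = 8192
P = 13/8192 = 13/8192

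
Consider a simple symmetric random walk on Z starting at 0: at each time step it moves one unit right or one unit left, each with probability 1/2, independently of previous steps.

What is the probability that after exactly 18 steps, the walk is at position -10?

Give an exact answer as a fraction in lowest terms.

To reach position -10 after 18 steps: need 4 steps of +1 and 14 of -1.
Favorable paths: C(18,4) = 3060
Total paths: 2^18 = 262144
P = 3060/262144 = 765/65536

Answer: 765/65536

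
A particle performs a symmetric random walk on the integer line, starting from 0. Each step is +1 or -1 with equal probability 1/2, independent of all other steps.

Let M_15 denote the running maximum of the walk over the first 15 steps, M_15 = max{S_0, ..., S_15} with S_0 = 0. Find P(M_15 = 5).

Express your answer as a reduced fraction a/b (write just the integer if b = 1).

Answer: 3003/32768

Derivation:
Let M_15 = max(S_0,...,S_15). Use the reflection principle: for j ≥ 1, #{paths with M_15 ≥ j} = #{S_15 ≥ j} + #{S_15 ≥ j+1}.
By reflection, #{M_15 ≥ 5} = #{S_15 ≥ 5} + #{S_15 ≥ 6} = 4944 + 1941 = 6885.
#{M_15 ≥ 6} = #{S_15 ≥ 6} + #{S_15 ≥ 7} = 1941 + 1941 = 3882.
#{M_15 = 5} = 6885 - 3882 = 3003.
P(M_15 = 5) = 3003/32768 = 3003/32768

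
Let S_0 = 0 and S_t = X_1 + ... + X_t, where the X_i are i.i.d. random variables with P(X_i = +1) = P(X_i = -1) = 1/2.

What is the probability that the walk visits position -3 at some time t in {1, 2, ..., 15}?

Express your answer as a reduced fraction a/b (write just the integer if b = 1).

Count via complement. Let g(t,s) = #length-t paths at position s with S_1..S_t all ≠ -3.
g(t,s) = g(t-1,s-1) + g(t-1,s+1) for s ≠ -3; g(t,-3) = 0.
t=0: g(0,0)=1
t=1: g(1,-1)=1 g(1,1)=1
t=2: g(2,-2)=1 g(2,0)=2 g(2,2)=1
t=3: g(3,-1)=3 g(3,1)=3 g(3,3)=1
t=4: g(4,-2)=3 g(4,0)=6 g(4,2)=4 g(4,4)=1
t=5: g(5,-1)=9 g(5,1)=10 g(5,3)=5 g(5,5)=1
t=6: g(6,-2)=9 g(6,0)=19 g(6,2)=15 g(6,4)=6 g(6,6)=1
t=7: g(7,-1)=28 g(7,1)=34 g(7,3)=21 g(7,5)=7 g(7,7)=1
t=8: g(8,-2)=28 g(8,0)=62 g(8,2)=55 g(8,4)=28 g(8,6)=8 g(8,8)=1
t=9: g(9,-1)=90 g(9,1)=117 g(9,3)=83 g(9,5)=36 g(9,7)=9 g(9,9)=1
t=10: g(10,-2)=90 g(10,0)=207 g(10,2)=200 g(10,4)=119 g(10,6)=45 g(10,8)=10 g(10,10)=1
t=11: g(11,-1)=297 g(11,1)=407 g(11,3)=319 g(11,5)=164 g(11,7)=55 g(11,9)=11 g(11,11)=1
t=12: g(12,-2)=297 g(12,0)=704 g(12,2)=726 g(12,4)=483 g(12,6)=219 g(12,8)=66 g(12,10)=12 g(12,12)=1
t=13: g(13,-1)=1001 g(13,1)=1430 g(13,3)=1209 g(13,5)=702 g(13,7)=285 g(13,9)=78 g(13,11)=13 g(13,13)=1
t=14: g(14,-2)=1001 g(14,0)=2431 g(14,2)=2639 g(14,4)=1911 g(14,6)=987 g(14,8)=363 g(14,10)=91 g(14,12)=14 g(14,14)=1
t=15: g(15,-1)=3432 g(15,1)=5070 g(15,3)=4550 g(15,5)=2898 g(15,7)=1350 g(15,9)=454 g(15,11)=105 g(15,13)=15 g(15,15)=1
Paths never hitting -3: Σ_s g(15,s) = 17875
Paths hitting -3: 2^15 - 17875 = 14893
P = 14893/32768 = 14893/32768

Answer: 14893/32768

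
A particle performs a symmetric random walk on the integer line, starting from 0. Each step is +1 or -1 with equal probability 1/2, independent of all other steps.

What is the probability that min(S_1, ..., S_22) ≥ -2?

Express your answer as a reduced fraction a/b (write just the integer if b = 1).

Answer: 499681/1048576

Derivation:
Let f(t,s) = #length-t paths at position s with S_1..S_t all ≥ -2.
f(t,s) = f(t-1,s-1) + f(t-1,s+1) for s ≥ -2; f(t,s) = 0 for s < -2.
t=0: f(0,0)=1
t=1: f(1,-1)=1 f(1,1)=1
t=2: f(2,-2)=1 f(2,0)=2 f(2,2)=1
t=3: f(3,-1)=3 f(3,1)=3 f(3,3)=1
t=4: f(4,-2)=3 f(4,0)=6 f(4,2)=4 f(4,4)=1
t=5: f(5,-1)=9 f(5,1)=10 f(5,3)=5 f(5,5)=1
t=6: f(6,-2)=9 f(6,0)=19 f(6,2)=15 f(6,4)=6 f(6,6)=1
t=7: f(7,-1)=28 f(7,1)=34 f(7,3)=21 f(7,5)=7 f(7,7)=1
t=8: f(8,-2)=28 f(8,0)=62 f(8,2)=55 f(8,4)=28 f(8,6)=8 f(8,8)=1
t=9: f(9,-1)=90 f(9,1)=117 f(9,3)=83 f(9,5)=36 f(9,7)=9 f(9,9)=1
t=10: f(10,-2)=90 f(10,0)=207 f(10,2)=200 f(10,4)=119 f(10,6)=45 f(10,8)=10 f(10,10)=1
t=11: f(11,-1)=297 f(11,1)=407 f(11,3)=319 f(11,5)=164 f(11,7)=55 f(11,9)=11 f(11,11)=1
t=12: f(12,-2)=297 f(12,0)=704 f(12,2)=726 f(12,4)=483 f(12,6)=219 f(12,8)=66 f(12,10)=12 f(12,12)=1
t=13: f(13,-1)=1001 f(13,1)=1430 f(13,3)=1209 f(13,5)=702 f(13,7)=285 f(13,9)=78 f(13,11)=13 f(13,13)=1
t=14: f(14,-2)=1001 f(14,0)=2431 f(14,2)=2639 f(14,4)=1911 f(14,6)=987 f(14,8)=363 f(14,10)=91 f(14,12)=14 f(14,14)=1
t=15: f(15,-1)=3432 f(15,1)=5070 f(15,3)=4550 f(15,5)=2898 f(15,7)=1350 f(15,9)=454 f(15,11)=105 f(15,13)=15 f(15,15)=1
t=16: f(16,-2)=3432 f(16,0)=8502 f(16,2)=9620 f(16,4)=7448 f(16,6)=4248 f(16,8)=1804 f(16,10)=559 f(16,12)=120 f(16,14)=16 f(16,16)=1
t=17: f(17,-1)=11934 f(17,1)=18122 f(17,3)=17068 f(17,5)=11696 f(17,7)=6052 f(17,9)=2363 f(17,11)=679 f(17,13)=136 f(17,15)=17 f(17,17)=1
t=18: f(18,-2)=11934 f(18,0)=30056 f(18,2)=35190 f(18,4)=28764 f(18,6)=17748 f(18,8)=8415 f(18,10)=3042 f(18,12)=815 f(18,14)=153 f(18,16)=18 f(18,18)=1
t=19: f(19,-1)=41990 f(19,1)=65246 f(19,3)=63954 f(19,5)=46512 f(19,7)=26163 f(19,9)=11457 f(19,11)=3857 f(19,13)=968 f(19,15)=171 f(19,17)=19 f(19,19)=1
t=20: f(20,-2)=41990 f(20,0)=107236 f(20,2)=129200 f(20,4)=110466 f(20,6)=72675 f(20,8)=37620 f(20,10)=15314 f(20,12)=4825 f(20,14)=1139 f(20,16)=190 f(20,18)=20 f(20,20)=1
t=21: f(21,-1)=149226 f(21,1)=236436 f(21,3)=239666 f(21,5)=183141 f(21,7)=110295 f(21,9)=52934 f(21,11)=20139 f(21,13)=5964 f(21,15)=1329 f(21,17)=210 f(21,19)=21 f(21,21)=1
t=22: f(22,-2)=149226 f(22,0)=385662 f(22,2)=476102 f(22,4)=422807 f(22,6)=293436 f(22,8)=163229 f(22,10)=73073 f(22,12)=26103 f(22,14)=7293 f(22,16)=1539 f(22,18)=231 f(22,20)=22 f(22,22)=1
Σ_s f(22,s) = 1998724
P = 1998724/4194304 = 499681/1048576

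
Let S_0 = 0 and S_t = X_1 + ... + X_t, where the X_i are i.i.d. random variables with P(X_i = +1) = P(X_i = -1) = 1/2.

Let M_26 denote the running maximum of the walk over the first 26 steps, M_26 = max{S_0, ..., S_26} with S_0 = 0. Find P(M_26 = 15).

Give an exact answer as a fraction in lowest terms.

Answer: 16445/16777216

Derivation:
Let M_26 = max(S_0,...,S_26). Use the reflection principle: for j ≥ 1, #{paths with M_26 ≥ j} = #{S_26 ≥ j} + #{S_26 ≥ j+1}.
By reflection, #{M_26 ≥ 15} = #{S_26 ≥ 15} + #{S_26 ≥ 16} = 83682 + 83682 = 167364.
#{M_26 ≥ 16} = #{S_26 ≥ 16} + #{S_26 ≥ 17} = 83682 + 17902 = 101584.
#{M_26 = 15} = 167364 - 101584 = 65780.
P(M_26 = 15) = 65780/67108864 = 16445/16777216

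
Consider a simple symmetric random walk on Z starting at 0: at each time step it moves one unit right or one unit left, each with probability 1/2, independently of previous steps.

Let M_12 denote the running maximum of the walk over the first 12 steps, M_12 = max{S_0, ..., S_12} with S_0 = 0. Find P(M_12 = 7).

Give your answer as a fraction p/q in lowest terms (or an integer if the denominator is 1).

Let M_12 = max(S_0,...,S_12). Use the reflection principle: for j ≥ 1, #{paths with M_12 ≥ j} = #{S_12 ≥ j} + #{S_12 ≥ j+1}.
By reflection, #{M_12 ≥ 7} = #{S_12 ≥ 7} + #{S_12 ≥ 8} = 79 + 79 = 158.
#{M_12 ≥ 8} = #{S_12 ≥ 8} + #{S_12 ≥ 9} = 79 + 13 = 92.
#{M_12 = 7} = 158 - 92 = 66.
P(M_12 = 7) = 66/4096 = 33/2048

Answer: 33/2048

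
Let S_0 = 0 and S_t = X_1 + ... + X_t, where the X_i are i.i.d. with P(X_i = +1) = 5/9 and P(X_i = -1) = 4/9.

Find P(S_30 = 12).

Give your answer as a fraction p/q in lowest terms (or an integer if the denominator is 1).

To reach position 12 after 30 steps: need 21 steps of +1 and 9 steps of -1.
Number of such sequences: C(30,21) = 14307150
Each has probability (5/9)^21 · (4/9)^9 = 125000000000000000000/42391158275216203514294433201
P = 14307150 · 125000000000000000000/42391158275216203514294433201 = 596131250000000000000000000/14130386091738734504764811067

Answer: 596131250000000000000000000/14130386091738734504764811067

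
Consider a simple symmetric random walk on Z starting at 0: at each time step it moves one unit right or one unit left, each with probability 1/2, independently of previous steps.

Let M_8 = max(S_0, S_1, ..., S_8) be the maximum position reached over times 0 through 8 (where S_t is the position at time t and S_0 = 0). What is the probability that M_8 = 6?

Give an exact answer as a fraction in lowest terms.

Answer: 1/32

Derivation:
Let M_8 = max(S_0,...,S_8). Use the reflection principle: for j ≥ 1, #{paths with M_8 ≥ j} = #{S_8 ≥ j} + #{S_8 ≥ j+1}.
By reflection, #{M_8 ≥ 6} = #{S_8 ≥ 6} + #{S_8 ≥ 7} = 9 + 1 = 10.
#{M_8 ≥ 7} = #{S_8 ≥ 7} + #{S_8 ≥ 8} = 1 + 1 = 2.
#{M_8 = 6} = 10 - 2 = 8.
P(M_8 = 6) = 8/256 = 1/32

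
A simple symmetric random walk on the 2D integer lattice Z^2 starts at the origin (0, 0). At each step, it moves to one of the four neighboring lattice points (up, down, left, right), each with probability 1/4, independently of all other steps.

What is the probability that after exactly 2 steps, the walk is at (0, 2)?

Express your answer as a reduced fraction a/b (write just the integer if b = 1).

Answer: 1/16

Derivation:
Let h be the number of horizontal steps (so 2-h are vertical). To end at (0,2) need (h+0)/2 right-steps and ((2-h)+2)/2 up-steps.
Sum over h with 0 ≤ h ≤ 0, h ≡ 0 (mod 2), 2-h ≡ 0 (mod 2):
h=0: C(2,0)·C(0,0)·C(2,2) = 1·1·1 = 1
Total favorable: 1
Total paths: 4^2 = 16
P = 1/16 = 1/16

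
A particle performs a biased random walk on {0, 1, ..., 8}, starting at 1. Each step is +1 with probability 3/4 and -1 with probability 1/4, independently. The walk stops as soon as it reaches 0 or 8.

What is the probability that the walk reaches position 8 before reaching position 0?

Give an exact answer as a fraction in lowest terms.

Biased walk: p = 3/4, q = 1/4, r = q/p = 1/3
Gambler's ruin: P(hit 8 before 0 | start at 1) = (1 - r^a)/(1 - r^N)
r^1 = 1/3; r^8 = 1/6561
P = (1 - 1/3) / (1 - 1/6561) = 2/3 / 6560/6561 = 2187/3280

Answer: 2187/3280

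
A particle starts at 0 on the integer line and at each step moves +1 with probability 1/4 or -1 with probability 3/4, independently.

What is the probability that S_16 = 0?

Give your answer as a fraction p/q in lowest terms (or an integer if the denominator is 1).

To be at 0 after 16 steps: need exactly 8 steps of +1 and 8 of -1.
Number of such sequences: C(16,8) = 12870
Each has probability (1/4)^8 · (3/4)^8 = 6561/4294967296
P = 12870 · 6561/4294967296 = 42220035/2147483648

Answer: 42220035/2147483648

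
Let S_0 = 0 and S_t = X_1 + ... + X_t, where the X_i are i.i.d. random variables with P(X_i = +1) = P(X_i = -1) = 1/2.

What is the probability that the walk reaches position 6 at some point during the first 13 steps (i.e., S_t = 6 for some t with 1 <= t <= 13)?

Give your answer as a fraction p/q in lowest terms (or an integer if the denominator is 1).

Count via complement. Let g(t,s) = #length-t paths at position s with S_1..S_t all ≠ 6.
g(t,s) = g(t-1,s-1) + g(t-1,s+1) for s ≠ 6; g(t,6) = 0.
t=0: g(0,0)=1
t=1: g(1,-1)=1 g(1,1)=1
t=2: g(2,-2)=1 g(2,0)=2 g(2,2)=1
t=3: g(3,-3)=1 g(3,-1)=3 g(3,1)=3 g(3,3)=1
t=4: g(4,-4)=1 g(4,-2)=4 g(4,0)=6 g(4,2)=4 g(4,4)=1
t=5: g(5,-5)=1 g(5,-3)=5 g(5,-1)=10 g(5,1)=10 g(5,3)=5 g(5,5)=1
t=6: g(6,-6)=1 g(6,-4)=6 g(6,-2)=15 g(6,0)=20 g(6,2)=15 g(6,4)=6
t=7: g(7,-7)=1 g(7,-5)=7 g(7,-3)=21 g(7,-1)=35 g(7,1)=35 g(7,3)=21 g(7,5)=6
t=8: g(8,-8)=1 g(8,-6)=8 g(8,-4)=28 g(8,-2)=56 g(8,0)=70 g(8,2)=56 g(8,4)=27
t=9: g(9,-9)=1 g(9,-7)=9 g(9,-5)=36 g(9,-3)=84 g(9,-1)=126 g(9,1)=126 g(9,3)=83 g(9,5)=27
t=10: g(10,-10)=1 g(10,-8)=10 g(10,-6)=45 g(10,-4)=120 g(10,-2)=210 g(10,0)=252 g(10,2)=209 g(10,4)=110
t=11: g(11,-11)=1 g(11,-9)=11 g(11,-7)=55 g(11,-5)=165 g(11,-3)=330 g(11,-1)=462 g(11,1)=461 g(11,3)=319 g(11,5)=110
t=12: g(12,-12)=1 g(12,-10)=12 g(12,-8)=66 g(12,-6)=220 g(12,-4)=495 g(12,-2)=792 g(12,0)=923 g(12,2)=780 g(12,4)=429
t=13: g(13,-13)=1 g(13,-11)=13 g(13,-9)=78 g(13,-7)=286 g(13,-5)=715 g(13,-3)=1287 g(13,-1)=1715 g(13,1)=1703 g(13,3)=1209 g(13,5)=429
Paths never hitting 6: Σ_s g(13,s) = 7436
Paths hitting 6: 2^13 - 7436 = 756
P = 756/8192 = 189/2048

Answer: 189/2048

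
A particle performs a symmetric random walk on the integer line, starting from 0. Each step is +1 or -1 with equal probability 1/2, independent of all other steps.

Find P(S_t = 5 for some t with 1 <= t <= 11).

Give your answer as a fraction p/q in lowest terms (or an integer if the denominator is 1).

Answer: 299/2048

Derivation:
Count via complement. Let g(t,s) = #length-t paths at position s with S_1..S_t all ≠ 5.
g(t,s) = g(t-1,s-1) + g(t-1,s+1) for s ≠ 5; g(t,5) = 0.
t=0: g(0,0)=1
t=1: g(1,-1)=1 g(1,1)=1
t=2: g(2,-2)=1 g(2,0)=2 g(2,2)=1
t=3: g(3,-3)=1 g(3,-1)=3 g(3,1)=3 g(3,3)=1
t=4: g(4,-4)=1 g(4,-2)=4 g(4,0)=6 g(4,2)=4 g(4,4)=1
t=5: g(5,-5)=1 g(5,-3)=5 g(5,-1)=10 g(5,1)=10 g(5,3)=5
t=6: g(6,-6)=1 g(6,-4)=6 g(6,-2)=15 g(6,0)=20 g(6,2)=15 g(6,4)=5
t=7: g(7,-7)=1 g(7,-5)=7 g(7,-3)=21 g(7,-1)=35 g(7,1)=35 g(7,3)=20
t=8: g(8,-8)=1 g(8,-6)=8 g(8,-4)=28 g(8,-2)=56 g(8,0)=70 g(8,2)=55 g(8,4)=20
t=9: g(9,-9)=1 g(9,-7)=9 g(9,-5)=36 g(9,-3)=84 g(9,-1)=126 g(9,1)=125 g(9,3)=75
t=10: g(10,-10)=1 g(10,-8)=10 g(10,-6)=45 g(10,-4)=120 g(10,-2)=210 g(10,0)=251 g(10,2)=200 g(10,4)=75
t=11: g(11,-11)=1 g(11,-9)=11 g(11,-7)=55 g(11,-5)=165 g(11,-3)=330 g(11,-1)=461 g(11,1)=451 g(11,3)=275
Paths never hitting 5: Σ_s g(11,s) = 1749
Paths hitting 5: 2^11 - 1749 = 299
P = 299/2048 = 299/2048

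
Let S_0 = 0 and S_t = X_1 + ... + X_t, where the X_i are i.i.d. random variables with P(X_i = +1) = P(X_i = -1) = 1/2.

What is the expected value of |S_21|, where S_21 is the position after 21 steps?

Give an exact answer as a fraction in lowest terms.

Answer: 969969/262144

Derivation:
S_21 takes values m ≡ 1 (mod 2) with |m| ≤ 21; P(S_21=m) = C(21,(21+m)/2)/2^21.
Total paths: 2^21 = 2097152
Distribution: P(S=-21)=1/2097152, P(S=-19)=21/2097152, P(S=-17)=210/2097152, P(S=-15)=1330/2097152, P(S=-13)=5985/2097152, P(S=-11)=20349/2097152, P(S=-9)=54264/2097152, P(S=-7)=116280/2097152, P(S=-5)=203490/2097152, P(S=-3)=293930/2097152, P(S=-1)=352716/2097152, P(S=1)=352716/2097152, P(S=3)=293930/2097152, P(S=5)=203490/2097152, P(S=7)=116280/2097152, P(S=9)=54264/2097152, P(S=11)=20349/2097152, P(S=13)=5985/2097152, P(S=15)=1330/2097152, P(S=17)=210/2097152, P(S=19)=21/2097152, P(S=21)=1/2097152
E[|S_21|] = Σ_m |m|·P(S_21=m) = 7759752/2097152 = 969969/262144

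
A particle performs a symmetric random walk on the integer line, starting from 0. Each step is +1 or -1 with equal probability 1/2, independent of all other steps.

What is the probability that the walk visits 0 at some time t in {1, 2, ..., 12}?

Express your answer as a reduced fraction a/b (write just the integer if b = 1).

Count via complement. Let g(t,s) = #length-t paths at position s with S_1..S_t all ≠ 0.
g(t,s) = g(t-1,s-1) + g(t-1,s+1) for s ≠ 0; g(t,0) = 0.
t=0: g(0,0)=1
t=1: g(1,-1)=1 g(1,1)=1
t=2: g(2,-2)=1 g(2,2)=1
t=3: g(3,-3)=1 g(3,-1)=1 g(3,1)=1 g(3,3)=1
t=4: g(4,-4)=1 g(4,-2)=2 g(4,2)=2 g(4,4)=1
t=5: g(5,-5)=1 g(5,-3)=3 g(5,-1)=2 g(5,1)=2 g(5,3)=3 g(5,5)=1
t=6: g(6,-6)=1 g(6,-4)=4 g(6,-2)=5 g(6,2)=5 g(6,4)=4 g(6,6)=1
t=7: g(7,-7)=1 g(7,-5)=5 g(7,-3)=9 g(7,-1)=5 g(7,1)=5 g(7,3)=9 g(7,5)=5 g(7,7)=1
t=8: g(8,-8)=1 g(8,-6)=6 g(8,-4)=14 g(8,-2)=14 g(8,2)=14 g(8,4)=14 g(8,6)=6 g(8,8)=1
t=9: g(9,-9)=1 g(9,-7)=7 g(9,-5)=20 g(9,-3)=28 g(9,-1)=14 g(9,1)=14 g(9,3)=28 g(9,5)=20 g(9,7)=7 g(9,9)=1
t=10: g(10,-10)=1 g(10,-8)=8 g(10,-6)=27 g(10,-4)=48 g(10,-2)=42 g(10,2)=42 g(10,4)=48 g(10,6)=27 g(10,8)=8 g(10,10)=1
t=11: g(11,-11)=1 g(11,-9)=9 g(11,-7)=35 g(11,-5)=75 g(11,-3)=90 g(11,-1)=42 g(11,1)=42 g(11,3)=90 g(11,5)=75 g(11,7)=35 g(11,9)=9 g(11,11)=1
t=12: g(12,-12)=1 g(12,-10)=10 g(12,-8)=44 g(12,-6)=110 g(12,-4)=165 g(12,-2)=132 g(12,2)=132 g(12,4)=165 g(12,6)=110 g(12,8)=44 g(12,10)=10 g(12,12)=1
Paths never hitting 0: Σ_s g(12,s) = 924
Paths hitting 0: 2^12 - 924 = 3172
P = 3172/4096 = 793/1024

Answer: 793/1024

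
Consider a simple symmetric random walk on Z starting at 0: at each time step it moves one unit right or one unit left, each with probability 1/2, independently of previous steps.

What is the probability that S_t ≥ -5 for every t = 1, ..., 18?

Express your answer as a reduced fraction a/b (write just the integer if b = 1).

Answer: 54587/65536

Derivation:
Let f(t,s) = #length-t paths at position s with S_1..S_t all ≥ -5.
f(t,s) = f(t-1,s-1) + f(t-1,s+1) for s ≥ -5; f(t,s) = 0 for s < -5.
t=0: f(0,0)=1
t=1: f(1,-1)=1 f(1,1)=1
t=2: f(2,-2)=1 f(2,0)=2 f(2,2)=1
t=3: f(3,-3)=1 f(3,-1)=3 f(3,1)=3 f(3,3)=1
t=4: f(4,-4)=1 f(4,-2)=4 f(4,0)=6 f(4,2)=4 f(4,4)=1
t=5: f(5,-5)=1 f(5,-3)=5 f(5,-1)=10 f(5,1)=10 f(5,3)=5 f(5,5)=1
t=6: f(6,-4)=6 f(6,-2)=15 f(6,0)=20 f(6,2)=15 f(6,4)=6 f(6,6)=1
t=7: f(7,-5)=6 f(7,-3)=21 f(7,-1)=35 f(7,1)=35 f(7,3)=21 f(7,5)=7 f(7,7)=1
t=8: f(8,-4)=27 f(8,-2)=56 f(8,0)=70 f(8,2)=56 f(8,4)=28 f(8,6)=8 f(8,8)=1
t=9: f(9,-5)=27 f(9,-3)=83 f(9,-1)=126 f(9,1)=126 f(9,3)=84 f(9,5)=36 f(9,7)=9 f(9,9)=1
t=10: f(10,-4)=110 f(10,-2)=209 f(10,0)=252 f(10,2)=210 f(10,4)=120 f(10,6)=45 f(10,8)=10 f(10,10)=1
t=11: f(11,-5)=110 f(11,-3)=319 f(11,-1)=461 f(11,1)=462 f(11,3)=330 f(11,5)=165 f(11,7)=55 f(11,9)=11 f(11,11)=1
t=12: f(12,-4)=429 f(12,-2)=780 f(12,0)=923 f(12,2)=792 f(12,4)=495 f(12,6)=220 f(12,8)=66 f(12,10)=12 f(12,12)=1
t=13: f(13,-5)=429 f(13,-3)=1209 f(13,-1)=1703 f(13,1)=1715 f(13,3)=1287 f(13,5)=715 f(13,7)=286 f(13,9)=78 f(13,11)=13 f(13,13)=1
t=14: f(14,-4)=1638 f(14,-2)=2912 f(14,0)=3418 f(14,2)=3002 f(14,4)=2002 f(14,6)=1001 f(14,8)=364 f(14,10)=91 f(14,12)=14 f(14,14)=1
t=15: f(15,-5)=1638 f(15,-3)=4550 f(15,-1)=6330 f(15,1)=6420 f(15,3)=5004 f(15,5)=3003 f(15,7)=1365 f(15,9)=455 f(15,11)=105 f(15,13)=15 f(15,15)=1
t=16: f(16,-4)=6188 f(16,-2)=10880 f(16,0)=12750 f(16,2)=11424 f(16,4)=8007 f(16,6)=4368 f(16,8)=1820 f(16,10)=560 f(16,12)=120 f(16,14)=16 f(16,16)=1
t=17: f(17,-5)=6188 f(17,-3)=17068 f(17,-1)=23630 f(17,1)=24174 f(17,3)=19431 f(17,5)=12375 f(17,7)=6188 f(17,9)=2380 f(17,11)=680 f(17,13)=136 f(17,15)=17 f(17,17)=1
t=18: f(18,-4)=23256 f(18,-2)=40698 f(18,0)=47804 f(18,2)=43605 f(18,4)=31806 f(18,6)=18563 f(18,8)=8568 f(18,10)=3060 f(18,12)=816 f(18,14)=153 f(18,16)=18 f(18,18)=1
Σ_s f(18,s) = 218348
P = 218348/262144 = 54587/65536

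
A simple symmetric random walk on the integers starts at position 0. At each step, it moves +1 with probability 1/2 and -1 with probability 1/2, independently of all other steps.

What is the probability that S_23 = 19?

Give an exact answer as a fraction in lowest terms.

To reach position 19 after 23 steps: need 21 steps of +1 and 2 of -1.
Favorable paths: C(23,21) = 253
Total paths: 2^23 = 8388608
P = 253/8388608 = 253/8388608

Answer: 253/8388608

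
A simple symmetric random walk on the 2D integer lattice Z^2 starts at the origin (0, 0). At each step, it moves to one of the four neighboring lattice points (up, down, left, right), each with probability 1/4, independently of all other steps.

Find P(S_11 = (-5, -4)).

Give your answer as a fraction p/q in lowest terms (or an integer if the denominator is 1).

Answer: 2541/2097152

Derivation:
Let h be the number of horizontal steps (so 11-h are vertical). To end at (-5,-4) need (h-5)/2 right-steps and ((11-h)-4)/2 up-steps.
Sum over h with 5 ≤ h ≤ 7, h ≡ 1 (mod 2), 11-h ≡ 0 (mod 2):
h=5: C(11,5)·C(5,0)·C(6,1) = 462·1·6 = 2772
h=7: C(11,7)·C(7,1)·C(4,0) = 330·7·1 = 2310
Total favorable: 5082
Total paths: 4^11 = 4194304
P = 5082/4194304 = 2541/2097152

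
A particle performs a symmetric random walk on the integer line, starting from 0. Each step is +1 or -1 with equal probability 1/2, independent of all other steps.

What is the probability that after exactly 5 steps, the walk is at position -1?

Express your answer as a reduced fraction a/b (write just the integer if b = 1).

To reach position -1 after 5 steps: need 2 steps of +1 and 3 of -1.
Favorable paths: C(5,2) = 10
Total paths: 2^5 = 32
P = 10/32 = 5/16

Answer: 5/16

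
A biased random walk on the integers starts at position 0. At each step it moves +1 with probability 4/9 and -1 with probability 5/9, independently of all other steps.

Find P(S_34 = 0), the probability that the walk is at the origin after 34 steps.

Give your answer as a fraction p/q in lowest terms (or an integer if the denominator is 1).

To be at 0 after 34 steps: need exactly 17 steps of +1 and 17 of -1.
Number of such sequences: C(34,17) = 2333606220
Each has probability (4/9)^17 · (5/9)^17 = 13107200000000000000000/278128389443693511257285776231761
P = 2333606220 · 13107200000000000000000/278128389443693511257285776231761 = 1132853460992000000000000000000/10301051460877537453973547267843

Answer: 1132853460992000000000000000000/10301051460877537453973547267843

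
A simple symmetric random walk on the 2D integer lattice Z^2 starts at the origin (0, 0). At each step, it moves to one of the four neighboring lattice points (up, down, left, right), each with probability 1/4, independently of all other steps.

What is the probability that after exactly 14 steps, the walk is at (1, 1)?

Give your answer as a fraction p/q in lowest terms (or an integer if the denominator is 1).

Let h be the number of horizontal steps (so 14-h are vertical). To end at (1,1) need (h+1)/2 right-steps and ((14-h)+1)/2 up-steps.
Sum over h with 1 ≤ h ≤ 13, h ≡ 1 (mod 2), 14-h ≡ 1 (mod 2):
h=1: C(14,1)·C(1,1)·C(13,7) = 14·1·1716 = 24024
h=3: C(14,3)·C(3,2)·C(11,6) = 364·3·462 = 504504
h=5: C(14,5)·C(5,3)·C(9,5) = 2002·10·126 = 2522520
h=7: C(14,7)·C(7,4)·C(7,4) = 3432·35·35 = 4204200
h=9: C(14,9)·C(9,5)·C(5,3) = 2002·126·10 = 2522520
h=11: C(14,11)·C(11,6)·C(3,2) = 364·462·3 = 504504
h=13: C(14,13)·C(13,7)·C(1,1) = 14·1716·1 = 24024
Total favorable: 10306296
Total paths: 4^14 = 268435456
P = 10306296/268435456 = 1288287/33554432

Answer: 1288287/33554432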